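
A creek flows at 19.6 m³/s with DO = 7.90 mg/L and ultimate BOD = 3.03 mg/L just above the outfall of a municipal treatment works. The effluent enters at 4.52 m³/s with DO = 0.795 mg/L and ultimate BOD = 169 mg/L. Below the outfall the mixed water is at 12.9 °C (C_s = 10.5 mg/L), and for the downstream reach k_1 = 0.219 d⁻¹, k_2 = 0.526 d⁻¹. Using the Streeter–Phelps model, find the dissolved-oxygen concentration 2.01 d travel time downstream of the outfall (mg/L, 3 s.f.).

DO ≈ 1.91 mg/L

Mixed DO = (19.6×7.90 + 4.52×0.795)/(19.6+4.52) = 158.4/24.12 = 6.569 mg/L.
Mixed L₀ = (19.6×3.03 + 4.52×169)/(24.12) = 823.3/24.12 = 34.13 mg/L.
Initial deficit D₀ = C_s − DO₀ = 10.5 − 6.569 = 3.931 mg/L.
D(2.01) = [0.219×34.13/(0.526−0.219)](e^(−0.219×2.01) − e^(−0.526×2.01)) + 3.931 e^(−0.526×2.01)
= 24.35 × (0.6439 − 0.3474) + 3.931 × 0.3474 = 8.585 mg/L.
DO = 10.5 − 8.585 = 1.915 mg/L.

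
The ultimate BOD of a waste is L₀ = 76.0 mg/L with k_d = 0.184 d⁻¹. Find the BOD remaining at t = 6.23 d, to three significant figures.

L_t = L₀ e^(−k_d t) = 76.0 × e^(−0.184×6.23) = 76.0 × 0.3178 = 24.15 mg/L.

L ≈ 24.2 mg/L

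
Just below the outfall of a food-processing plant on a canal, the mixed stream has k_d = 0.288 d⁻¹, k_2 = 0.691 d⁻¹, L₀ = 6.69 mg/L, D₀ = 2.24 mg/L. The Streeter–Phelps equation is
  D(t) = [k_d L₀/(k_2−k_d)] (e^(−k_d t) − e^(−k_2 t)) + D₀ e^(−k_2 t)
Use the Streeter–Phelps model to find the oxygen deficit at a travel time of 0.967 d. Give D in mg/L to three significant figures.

D ≈ 2.32 mg/L

k_d L₀/(k_2−k_d) = 0.288×6.69/(0.691−0.288) = 1.927/0.4030 = 4.781 mg/L.
e^(−k_d t) = e^(−0.288×0.9670) = 0.7569; e^(−k_2 t) = e^(−0.691×0.9670) = 0.5126.
D = 4.781 × (0.7569 − 0.5126) + 2.24 × 0.5126 = 1.168 + 1.148 = 2.316 mg/L.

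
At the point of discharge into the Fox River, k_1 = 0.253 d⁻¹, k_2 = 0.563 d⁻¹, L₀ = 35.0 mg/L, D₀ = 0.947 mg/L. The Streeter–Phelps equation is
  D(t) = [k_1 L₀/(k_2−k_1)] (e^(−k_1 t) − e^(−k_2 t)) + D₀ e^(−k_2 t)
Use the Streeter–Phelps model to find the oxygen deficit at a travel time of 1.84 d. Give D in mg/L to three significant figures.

k_1 L₀/(k_2−k_1) = 0.253×35.0/(0.563−0.253) = 8.855/0.3100 = 28.56 mg/L.
e^(−k_1 t) = e^(−0.253×1.840) = 0.6278; e^(−k_2 t) = e^(−0.563×1.840) = 0.3549.
D = 28.56 × (0.6278 − 0.3549) + 0.947 × 0.3549 = 7.796 + 0.3361 = 8.132 mg/L.

D ≈ 8.13 mg/L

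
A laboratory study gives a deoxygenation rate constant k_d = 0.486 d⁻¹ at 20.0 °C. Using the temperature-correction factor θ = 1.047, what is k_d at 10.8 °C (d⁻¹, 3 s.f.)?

k_d(T₂) = k_d(T₁) · θ^(T₂−T₁) = 0.486 × 1.047^(10.8−20.0)
= 0.486 × 1.047^-9.20 = 0.486 × 0.6554 = 0.3185 d⁻¹.

k_d ≈ 0.319 d⁻¹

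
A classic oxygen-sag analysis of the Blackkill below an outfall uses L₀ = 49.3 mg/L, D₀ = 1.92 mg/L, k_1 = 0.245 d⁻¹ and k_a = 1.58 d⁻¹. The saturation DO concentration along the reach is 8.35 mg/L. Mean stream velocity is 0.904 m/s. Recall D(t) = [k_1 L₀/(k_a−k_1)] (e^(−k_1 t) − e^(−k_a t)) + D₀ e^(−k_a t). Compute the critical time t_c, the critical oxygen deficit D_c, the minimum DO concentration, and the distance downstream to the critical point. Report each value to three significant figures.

t_c = [1/(k_a−k_1)] ln[(k_a/k_1)(1 − D₀(k_a−k_1)/(k_1 L₀))]
= [1/(1.58−0.245)] ln[(1.58/0.245)(1 − 1.92×1.335/(0.245×49.3))]
= (1/1.335) ln[6.449 × 0.7878] = 0.7491 × ln(5.080) = 0.7491 × 1.625 = 1.218 d.
L(t_c) = L₀ e^(−k_1 t_c) = 49.3 × 0.7421 = 36.58 mg/L, and at the critical point k_a D_c = k_1 L, so D_c = (0.245/1.58) × 36.58 = 5.673 mg/L.
Minimum DO = C_s − D_c = 8.35 − 5.673 = 2.677 mg/L.
x_c = v t_c = 0.904 m/s × 1.218 d × 86400 s/d = 95100 m ≈ 95.1 km.

t_c ≈ 1.22 d; D_c ≈ 5.67 mg/L; min DO ≈ 2.68 mg/L; x_c ≈ 95.1 km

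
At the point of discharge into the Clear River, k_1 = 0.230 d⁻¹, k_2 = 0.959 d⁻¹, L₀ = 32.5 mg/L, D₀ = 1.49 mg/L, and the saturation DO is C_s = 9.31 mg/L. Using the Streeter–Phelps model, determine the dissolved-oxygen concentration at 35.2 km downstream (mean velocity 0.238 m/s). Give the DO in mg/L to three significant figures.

Travel time t = x/v = 35.2 km / (0.238 m/s) = 35200 m / 0.238 m/s = 147900 s = 1.712 d.
k_1 L₀/(k_2−k_1) = 0.230×32.5/(0.959−0.230) = 7.475/0.7290 = 10.25 mg/L.
e^(−k_1 t) = e^(−0.230×1.712) = 0.6745; e^(−k_2 t) = e^(−0.959×1.712) = 0.1937.
D = 10.25 × (0.6745 − 0.1937) + 1.49 × 0.1937 = 4.931 + 0.2886 = 5.219 mg/L.
DO = C_s − D = 9.31 − 5.219 = 4.091 mg/L.

DO ≈ 4.09 mg/L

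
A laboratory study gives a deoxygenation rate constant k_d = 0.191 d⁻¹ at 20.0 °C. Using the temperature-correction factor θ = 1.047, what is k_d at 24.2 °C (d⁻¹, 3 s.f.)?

k_d(T₂) = k_d(T₁) · θ^(T₂−T₁) = 0.191 × 1.047^(24.2−20.0)
= 0.191 × 1.047^4.20 = 0.191 × 1.213 = 0.2316 d⁻¹.

k_d ≈ 0.232 d⁻¹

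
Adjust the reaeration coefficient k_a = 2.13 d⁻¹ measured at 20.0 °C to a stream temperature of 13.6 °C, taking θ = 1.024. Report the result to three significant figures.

k_a ≈ 1.83 d⁻¹

k_a(T₂) = k_a(T₁) · θ^(T₂−T₁) = 2.13 × 1.024^(13.6−20.0)
= 2.13 × 1.024^-6.40 = 2.13 × 0.8592 = 1.830 d⁻¹.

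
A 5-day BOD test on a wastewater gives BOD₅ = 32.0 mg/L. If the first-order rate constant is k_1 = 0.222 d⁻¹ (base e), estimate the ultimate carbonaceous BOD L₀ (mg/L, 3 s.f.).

BOD₅ = L₀(1 − e^(−5k_1)) ⇒ L₀ = BOD₅ / (1 − e^(−5×0.222))
= 32.0 / (1 − 0.3296) = 32.0 / 0.6704 = 47.73 mg/L.

L₀ ≈ 47.7 mg/L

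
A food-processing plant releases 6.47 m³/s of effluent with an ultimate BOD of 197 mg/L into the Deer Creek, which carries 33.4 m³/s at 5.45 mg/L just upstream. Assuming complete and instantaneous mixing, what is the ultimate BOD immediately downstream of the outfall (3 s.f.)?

Flow-weighted mixing: C = (Q_r C_r + Q_w C_w)/(Q_r + Q_w)
= (33.4×5.45 + 6.47×197)/(33.4 + 6.47) = 1457/39.87 = 36.53 mg/L.

36.5 mg/L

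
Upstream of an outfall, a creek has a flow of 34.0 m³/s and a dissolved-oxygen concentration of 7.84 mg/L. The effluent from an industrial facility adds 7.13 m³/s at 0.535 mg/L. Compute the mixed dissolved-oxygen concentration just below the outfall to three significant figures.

6.57 mg/L

Flow-weighted mixing: C = (Q_r C_r + Q_w C_w)/(Q_r + Q_w)
= (34.0×7.84 + 7.13×0.535)/(34.0 + 7.13) = 270.4/41.13 = 6.574 mg/L.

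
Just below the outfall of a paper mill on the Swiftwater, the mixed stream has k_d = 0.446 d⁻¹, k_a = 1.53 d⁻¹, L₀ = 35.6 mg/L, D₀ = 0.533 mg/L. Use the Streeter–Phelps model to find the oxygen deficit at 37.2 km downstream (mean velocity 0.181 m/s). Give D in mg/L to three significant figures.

D ≈ 4.70 mg/L

Travel time t = x/v = 37.2 km / (0.181 m/s) = 37200 m / 0.181 m/s = 205500 s = 2.379 d.
k_d L₀/(k_a−k_d) = 0.446×35.6/(1.53−0.446) = 15.88/1.084 = 14.65 mg/L.
e^(−k_d t) = e^(−0.446×2.379) = 0.3461; e^(−k_a t) = e^(−1.53×2.379) = 0.02627.
D = 14.65 × (0.3461 − 0.02627) + 0.533 × 0.02627 = 4.685 + 0.01400 = 4.699 mg/L.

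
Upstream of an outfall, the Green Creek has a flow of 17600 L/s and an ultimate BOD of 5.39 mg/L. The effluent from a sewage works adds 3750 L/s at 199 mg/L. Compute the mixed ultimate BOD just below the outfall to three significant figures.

39.4 mg/L

Flow-weighted mixing: C = (Q_r C_r + Q_w C_w)/(Q_r + Q_w)
= (17600×5.39 + 3750×199)/(17600 + 3750) = 841100/21350 = 39.40 mg/L.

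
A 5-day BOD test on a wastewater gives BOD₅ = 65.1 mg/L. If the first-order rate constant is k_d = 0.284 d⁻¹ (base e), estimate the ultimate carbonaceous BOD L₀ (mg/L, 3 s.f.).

BOD₅ = L₀(1 − e^(−5k_d)) ⇒ L₀ = BOD₅ / (1 − e^(−5×0.284))
= 65.1 / (1 − 0.2417) = 65.1 / 0.7583 = 85.85 mg/L.

L₀ ≈ 85.9 mg/L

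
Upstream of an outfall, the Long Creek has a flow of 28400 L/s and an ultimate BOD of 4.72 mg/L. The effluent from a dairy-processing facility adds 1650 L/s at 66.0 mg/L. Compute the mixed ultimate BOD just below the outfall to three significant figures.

Flow-weighted mixing: C = (Q_r C_r + Q_w C_w)/(Q_r + Q_w)
= (28400×4.72 + 1650×66.0)/(28400 + 1650) = 242900/30050 = 8.085 mg/L.

8.08 mg/L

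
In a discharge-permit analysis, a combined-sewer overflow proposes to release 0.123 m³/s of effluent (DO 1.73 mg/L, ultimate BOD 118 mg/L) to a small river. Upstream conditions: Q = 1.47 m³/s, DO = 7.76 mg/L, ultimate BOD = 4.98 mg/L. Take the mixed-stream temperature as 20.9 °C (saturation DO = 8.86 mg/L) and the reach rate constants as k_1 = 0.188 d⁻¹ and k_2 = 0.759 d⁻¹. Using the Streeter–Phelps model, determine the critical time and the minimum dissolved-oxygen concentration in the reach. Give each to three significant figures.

Mixed DO = (1.47×7.76 + 0.123×1.73)/(1.47+0.123) = 11.62/1.593 = 7.294 mg/L.
Mixed L₀ = (1.47×4.98 + 0.123×118)/(1.593) = 21.83/1.593 = 13.71 mg/L.
Initial deficit D₀ = C_s − DO₀ = 8.86 − 7.294 = 1.566 mg/L.
t_c = (1/0.5710) ln[(0.759/0.188)(1 − 1.566×0.5710/(0.188×13.71))] = 1.751 × ln(2.637) = 1.698 d.
D_c = (0.188/0.759) × 13.71 × e^(−0.188×1.698) = 0.2477 × 13.71 × 0.7267 = 2.467 mg/L.
Minimum DO = 8.86 − 2.467 = 6.393 mg/L.

t_c ≈ 1.70 d; minimum DO ≈ 6.39 mg/L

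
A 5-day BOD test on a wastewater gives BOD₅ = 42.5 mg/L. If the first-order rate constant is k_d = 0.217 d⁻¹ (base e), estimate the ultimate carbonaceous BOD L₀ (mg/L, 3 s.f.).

BOD₅ = L₀(1 − e^(−5k_d)) ⇒ L₀ = BOD₅ / (1 − e^(−5×0.217))
= 42.5 / (1 − 0.3379) = 42.5 / 0.6621 = 64.19 mg/L.

L₀ ≈ 64.2 mg/L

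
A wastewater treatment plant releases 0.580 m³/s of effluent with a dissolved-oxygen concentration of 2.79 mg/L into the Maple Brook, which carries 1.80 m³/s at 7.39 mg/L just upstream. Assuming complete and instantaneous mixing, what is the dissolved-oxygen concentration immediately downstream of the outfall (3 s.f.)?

Flow-weighted mixing: C = (Q_r C_r + Q_w C_w)/(Q_r + Q_w)
= (1.80×7.39 + 0.580×2.79)/(1.80 + 0.580) = 14.92/2.380 = 6.269 mg/L.

6.27 mg/L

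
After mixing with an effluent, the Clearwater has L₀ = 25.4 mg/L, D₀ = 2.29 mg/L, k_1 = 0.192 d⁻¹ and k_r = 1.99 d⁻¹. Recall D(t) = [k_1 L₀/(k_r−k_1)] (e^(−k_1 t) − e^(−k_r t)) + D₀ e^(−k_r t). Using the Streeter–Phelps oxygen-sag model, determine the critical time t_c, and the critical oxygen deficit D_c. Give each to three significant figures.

t_c ≈ 0.266 d; D_c ≈ 2.33 mg/L

With k_r/k_1 = 10.36 and 1 − D₀(k_r−k_1)/(k_1 L₀) = 0.1557,
t_c = ln(10.36 × 0.1557) / (1.99 − 0.192) = ln(1.614) / 1.798 = 0.4787/1.798 = 0.2662 d.
L(t_c) = L₀ e^(−k_1 t_c) = 25.4 × 0.9502 = 24.13 mg/L, and at the critical point k_r D_c = k_1 L, so D_c = (0.192/1.99) × 24.13 = 2.329 mg/L.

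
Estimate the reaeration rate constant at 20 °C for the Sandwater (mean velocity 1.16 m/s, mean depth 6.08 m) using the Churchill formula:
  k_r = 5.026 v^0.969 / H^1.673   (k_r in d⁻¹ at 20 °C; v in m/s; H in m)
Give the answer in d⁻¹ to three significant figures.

k_r ≈ 0.283 d⁻¹

k_r = 5.026 × 1.16^0.969 / 6.08^1.673 = 5.026 × 1.155 / 20.49 = 0.2833 d⁻¹.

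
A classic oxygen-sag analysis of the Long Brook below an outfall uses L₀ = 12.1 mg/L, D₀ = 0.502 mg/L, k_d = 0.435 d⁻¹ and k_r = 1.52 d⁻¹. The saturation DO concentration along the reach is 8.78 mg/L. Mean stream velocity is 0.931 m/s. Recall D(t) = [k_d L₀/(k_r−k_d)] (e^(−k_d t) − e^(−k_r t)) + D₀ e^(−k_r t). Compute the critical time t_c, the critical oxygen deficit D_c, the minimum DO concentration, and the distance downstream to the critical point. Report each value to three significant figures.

With k_r/k_d = 3.494 and 1 − D₀(k_r−k_d)/(k_d L₀) = 0.8965,
t_c = ln(3.494 × 0.8965) / (1.52 − 0.435) = ln(3.133) / 1.085 = 1.142/1.085 = 1.052 d.
L(t_c) = L₀ e^(−k_d t_c) = 12.1 × 0.6327 = 7.655 mg/L, and at the critical point k_r D_c = k_d L, so D_c = (0.435/1.52) × 7.655 = 2.191 mg/L.
Minimum DO = C_s − D_c = 8.78 − 2.191 = 6.589 mg/L.
x_c = v t_c = 0.931 m/s × 1.052 d × 86400 s/d = 84660 m ≈ 84.7 km.

t_c ≈ 1.05 d; D_c ≈ 2.19 mg/L; min DO ≈ 6.59 mg/L; x_c ≈ 84.7 km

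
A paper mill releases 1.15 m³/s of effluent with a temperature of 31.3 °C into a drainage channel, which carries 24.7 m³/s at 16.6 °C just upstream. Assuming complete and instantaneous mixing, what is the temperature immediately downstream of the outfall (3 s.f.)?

17.3 °C

Flow-weighted mixing: C = (Q_r C_r + Q_w C_w)/(Q_r + Q_w)
= (24.7×16.6 + 1.15×31.3)/(24.7 + 1.15) = 446.0/25.85 = 17.25 °C.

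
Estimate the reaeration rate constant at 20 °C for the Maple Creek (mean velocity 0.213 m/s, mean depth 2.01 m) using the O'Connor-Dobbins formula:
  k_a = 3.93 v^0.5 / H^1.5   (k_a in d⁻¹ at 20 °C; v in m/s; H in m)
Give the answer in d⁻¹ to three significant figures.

k_a = 3.93 × 0.213^0.5 / 2.01^1.5 = 3.93 × 0.4615 / 2.850 = 0.6365 d⁻¹.

k_a ≈ 0.636 d⁻¹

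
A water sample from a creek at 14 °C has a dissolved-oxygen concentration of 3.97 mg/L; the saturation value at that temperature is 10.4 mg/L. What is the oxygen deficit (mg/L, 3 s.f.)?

D ≈ 6.43 mg/L

D = C_s − C = 10.4 − 3.97 = 6.43 mg/L.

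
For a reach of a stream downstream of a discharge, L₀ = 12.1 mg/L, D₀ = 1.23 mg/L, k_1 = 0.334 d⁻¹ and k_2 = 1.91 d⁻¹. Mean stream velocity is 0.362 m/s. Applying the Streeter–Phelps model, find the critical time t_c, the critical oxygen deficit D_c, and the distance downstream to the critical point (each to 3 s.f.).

t_c ≈ 0.692 d; D_c ≈ 1.68 mg/L; x_c ≈ 21.6 km

At the critical point dD/dt = 0, so k_1 L₀ e^(−k_1 t) = k_2 D. Substituting D(t) from the Streeter–Phelps equation and solving for t gives
t_c = ln[(k_2/k_1)(1 − D₀(k_2−k_1)/(k_1 L₀))] / (k_2−k_1).
Here k_2−k_1 = 1.576 d⁻¹ and 1 − D₀(k_2−k_1)/(k_1 L₀) = 1 − 1.23×1.576/(0.334×12.1) = 0.5203, so
t_c = ln(5.719 × 0.5203) / 1.576 = 1.090 / 1.576 = 0.6919 d.
D_c = (k_1/k_2) L₀ e^(−k_1 t_c) = (0.334/1.91) × 12.1 × e^(−0.334×0.6919) = 0.1749 × 12.1 × 0.7937 = 1.679 mg/L.
x_c = v t_c = 0.362 m/s × 0.6919 d × 86400 s/d = 21640 m ≈ 21.6 km.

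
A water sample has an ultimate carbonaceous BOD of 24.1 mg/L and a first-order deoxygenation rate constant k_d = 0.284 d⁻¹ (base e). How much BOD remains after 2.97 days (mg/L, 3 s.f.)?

L ≈ 10.4 mg/L

L_t = L₀ e^(−k_d t) = 24.1 × e^(−0.284×2.97) = 24.1 × 0.4302 = 10.37 mg/L.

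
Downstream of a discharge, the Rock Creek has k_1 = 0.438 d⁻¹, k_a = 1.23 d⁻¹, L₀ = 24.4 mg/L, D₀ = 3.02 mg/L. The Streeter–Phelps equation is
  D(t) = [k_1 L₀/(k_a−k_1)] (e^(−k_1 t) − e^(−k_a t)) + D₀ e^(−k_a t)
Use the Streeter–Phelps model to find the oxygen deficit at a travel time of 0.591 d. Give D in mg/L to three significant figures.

D ≈ 5.35 mg/L

k_1 L₀/(k_a−k_1) = 0.438×24.4/(1.23−0.438) = 10.69/0.7920 = 13.49 mg/L.
e^(−k_1 t) = e^(−0.438×0.5910) = 0.7719; e^(−k_a t) = e^(−1.23×0.5910) = 0.4834.
D = 13.49 × (0.7719 − 0.4834) + 3.02 × 0.4834 = 3.894 + 1.460 = 5.353 mg/L.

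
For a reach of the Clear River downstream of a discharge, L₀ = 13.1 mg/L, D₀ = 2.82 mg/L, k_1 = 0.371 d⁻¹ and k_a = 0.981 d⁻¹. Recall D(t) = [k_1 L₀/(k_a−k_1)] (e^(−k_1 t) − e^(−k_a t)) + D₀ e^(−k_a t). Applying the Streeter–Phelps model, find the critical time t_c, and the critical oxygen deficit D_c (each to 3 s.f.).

t_c ≈ 0.878 d; D_c ≈ 3.58 mg/L

At the critical point dD/dt = 0, so k_1 L₀ e^(−k_1 t) = k_a D. Substituting D(t) from the Streeter–Phelps equation and solving for t gives
t_c = ln[(k_a/k_1)(1 − D₀(k_a−k_1)/(k_1 L₀))] / (k_a−k_1).
Here k_a−k_1 = 0.6100 d⁻¹ and 1 − D₀(k_a−k_1)/(k_1 L₀) = 1 − 2.82×0.6100/(0.371×13.1) = 0.6461, so
t_c = ln(2.644 × 0.6461) / 0.6100 = 0.5355 / 0.6100 = 0.8779 d.
D_c = (k_1/k_a) L₀ e^(−k_1 t_c) = (0.371/0.981) × 13.1 × e^(−0.371×0.8779) = 0.3782 × 13.1 × 0.7220 = 3.577 mg/L.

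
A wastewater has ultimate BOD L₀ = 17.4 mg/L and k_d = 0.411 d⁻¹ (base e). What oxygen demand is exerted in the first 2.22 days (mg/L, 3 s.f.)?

y_t = L₀(1 − e^(−k_d t)) = 17.4 × (1 − e^(−0.411×2.22))
= 17.4 × (1 − 0.4016) = 17.4 × 0.5984 = 10.41 mg/L.

y ≈ 10.4 mg/L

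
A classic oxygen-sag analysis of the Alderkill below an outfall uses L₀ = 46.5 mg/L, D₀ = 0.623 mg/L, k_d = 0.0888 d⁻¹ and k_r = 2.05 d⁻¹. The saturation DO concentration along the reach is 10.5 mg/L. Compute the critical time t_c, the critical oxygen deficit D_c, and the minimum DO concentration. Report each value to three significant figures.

t_c ≈ 1.42 d; D_c ≈ 1.78 mg/L; min DO ≈ 8.72 mg/L

t_c = [1/(k_r−k_d)] ln[(k_r/k_d)(1 − D₀(k_r−k_d)/(k_d L₀))]
= [1/(2.05−0.0888)] ln[(2.05/0.0888)(1 − 0.623×1.961/(0.0888×46.5))]
= (1/1.961) ln[23.09 × 0.7041] = 0.5099 × ln(16.25) = 0.5099 × 2.788 = 1.422 d.
L(t_c) = L₀ e^(−k_d t_c) = 46.5 × 0.8814 = 40.98 mg/L, and at the critical point k_r D_c = k_d L, so D_c = (0.0888/2.05) × 40.98 = 1.775 mg/L.
Minimum DO = C_s − D_c = 10.5 − 1.775 = 8.725 mg/L.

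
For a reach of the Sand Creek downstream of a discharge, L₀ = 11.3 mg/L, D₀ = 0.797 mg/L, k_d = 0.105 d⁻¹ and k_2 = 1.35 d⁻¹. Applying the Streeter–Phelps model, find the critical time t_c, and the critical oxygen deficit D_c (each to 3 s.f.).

With k_2/k_d = 12.86 and 1 − D₀(k_2−k_d)/(k_d L₀) = 0.1637,
t_c = ln(12.86 × 0.1637) / (1.35 − 0.105) = ln(2.105) / 1.245 = 0.7442/1.245 = 0.5978 d.
D_c = (k_d/k_2) L₀ e^(−k_d t_c) = (0.105/1.35) × 11.3 × e^(−0.105×0.5978) = 0.07778 × 11.3 × 0.9392 = 0.8254 mg/L.

t_c ≈ 0.598 d; D_c ≈ 0.825 mg/L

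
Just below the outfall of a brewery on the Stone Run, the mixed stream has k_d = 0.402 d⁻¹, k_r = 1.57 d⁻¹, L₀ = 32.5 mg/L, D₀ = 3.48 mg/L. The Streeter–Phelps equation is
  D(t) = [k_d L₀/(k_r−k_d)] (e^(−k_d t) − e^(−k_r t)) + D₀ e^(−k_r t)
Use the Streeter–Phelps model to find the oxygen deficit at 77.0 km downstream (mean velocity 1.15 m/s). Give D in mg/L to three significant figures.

Travel time t = x/v = 77.0 km / (1.15 m/s) = 77000 m / 1.15 m/s = 66960 s = 0.7750 d.
k_d L₀/(k_r−k_d) = 0.402×32.5/(1.57−0.402) = 13.07/1.168 = 11.19 mg/L.
e^(−k_d t) = e^(−0.402×0.7750) = 0.7323; e^(−k_r t) = e^(−1.57×0.7750) = 0.2962.
D = 11.19 × (0.7323 − 0.2962) + 3.48 × 0.2962 = 4.878 + 1.031 = 5.909 mg/L.

D ≈ 5.91 mg/L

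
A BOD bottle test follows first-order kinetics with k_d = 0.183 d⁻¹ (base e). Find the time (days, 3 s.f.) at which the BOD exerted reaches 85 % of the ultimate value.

t ≈ 10.4 d

y/L₀ = 1 − e^(−k_d t) = 0.85 ⇒ e^(−k_d t) = 0.150
t = −ln(0.150) / 0.183 = 1.897 / 0.183 = 10.37 d.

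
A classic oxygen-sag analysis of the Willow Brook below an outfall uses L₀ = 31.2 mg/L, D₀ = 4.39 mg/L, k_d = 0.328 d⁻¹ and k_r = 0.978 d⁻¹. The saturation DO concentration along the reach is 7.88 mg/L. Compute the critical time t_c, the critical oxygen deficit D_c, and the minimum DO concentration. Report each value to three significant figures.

t_c = [1/(k_r−k_d)] ln[(k_r/k_d)(1 − D₀(k_r−k_d)/(k_d L₀))]
= [1/(0.978−0.328)] ln[(0.978/0.328)(1 − 4.39×0.6500/(0.328×31.2))]
= (1/0.6500) ln[2.982 × 0.7212] = 1.538 × ln(2.150) = 1.538 × 0.7656 = 1.178 d.
D_c = (k_d/k_r) L₀ e^(−k_d t_c) = (0.328/0.978) × 31.2 × e^(−0.328×1.178) = 0.3354 × 31.2 × 0.6795 = 7.111 mg/L.
Minimum DO = C_s − D_c = 7.88 − 7.111 = 0.7694 mg/L.

t_c ≈ 1.18 d; D_c ≈ 7.11 mg/L; min DO ≈ 0.769 mg/L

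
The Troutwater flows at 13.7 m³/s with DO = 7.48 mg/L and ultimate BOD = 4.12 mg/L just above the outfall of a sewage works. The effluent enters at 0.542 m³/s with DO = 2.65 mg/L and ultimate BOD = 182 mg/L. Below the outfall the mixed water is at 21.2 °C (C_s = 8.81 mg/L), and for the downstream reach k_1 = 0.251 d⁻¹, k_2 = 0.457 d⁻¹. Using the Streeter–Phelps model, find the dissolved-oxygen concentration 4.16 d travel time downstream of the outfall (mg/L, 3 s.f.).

DO ≈ 5.90 mg/L

Mixed DO = (13.7×7.48 + 0.542×2.65)/(13.7+0.542) = 103.9/14.24 = 7.296 mg/L.
Mixed L₀ = (13.7×4.12 + 0.542×182)/(14.24) = 155.1/14.24 = 10.89 mg/L.
Initial deficit D₀ = C_s − DO₀ = 8.81 − 7.296 = 1.514 mg/L.
D(4.16) = [0.251×10.89/(0.457−0.251)](e^(−0.251×4.16) − e^(−0.457×4.16)) + 1.514 e^(−0.457×4.16)
= 13.27 × (0.3520 − 0.1494) + 1.514 × 0.1494 = 2.914 mg/L.
DO = 8.81 − 2.914 = 5.896 mg/L.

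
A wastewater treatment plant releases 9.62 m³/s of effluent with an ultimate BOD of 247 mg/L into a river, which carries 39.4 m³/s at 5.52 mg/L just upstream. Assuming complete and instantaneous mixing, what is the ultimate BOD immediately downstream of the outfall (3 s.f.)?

Flow-weighted mixing: C = (Q_r C_r + Q_w C_w)/(Q_r + Q_w)
= (39.4×5.52 + 9.62×247)/(39.4 + 9.62) = 2594/49.02 = 52.91 mg/L.

52.9 mg/L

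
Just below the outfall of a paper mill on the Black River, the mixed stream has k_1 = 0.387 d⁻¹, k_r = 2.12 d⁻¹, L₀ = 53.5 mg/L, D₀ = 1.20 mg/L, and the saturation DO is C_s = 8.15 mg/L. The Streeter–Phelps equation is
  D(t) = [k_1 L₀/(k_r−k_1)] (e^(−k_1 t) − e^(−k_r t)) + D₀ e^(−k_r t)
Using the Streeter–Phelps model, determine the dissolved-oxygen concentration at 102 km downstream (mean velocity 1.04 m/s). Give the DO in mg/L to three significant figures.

DO ≈ 1.42 mg/L

Travel time t = x/v = 102 km / (1.04 m/s) = 102000 m / 1.04 m/s = 98080 s = 1.135 d.
k_1 L₀/(k_r−k_1) = 0.387×53.5/(2.12−0.387) = 20.70/1.733 = 11.95 mg/L.
e^(−k_1 t) = e^(−0.387×1.135) = 0.6445; e^(−k_r t) = e^(−2.12×1.135) = 0.09013.
D = 11.95 × (0.6445 − 0.09013) + 1.20 × 0.09013 = 6.623 + 0.1082 = 6.731 mg/L.
DO = C_s − D = 8.15 − 6.731 = 1.419 mg/L.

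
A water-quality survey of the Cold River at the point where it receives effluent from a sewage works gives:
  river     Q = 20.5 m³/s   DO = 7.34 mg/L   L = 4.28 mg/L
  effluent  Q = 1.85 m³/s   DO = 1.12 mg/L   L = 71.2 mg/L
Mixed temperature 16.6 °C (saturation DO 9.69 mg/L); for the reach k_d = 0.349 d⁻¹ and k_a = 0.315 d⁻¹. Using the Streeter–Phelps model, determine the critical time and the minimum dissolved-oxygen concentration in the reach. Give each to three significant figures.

Mixed DO = (20.5×7.34 + 1.85×1.12)/(20.5+1.85) = 152.5/22.35 = 6.825 mg/L.
Mixed L₀ = (20.5×4.28 + 1.85×71.2)/(22.35) = 219.5/22.35 = 9.819 mg/L.
Initial deficit D₀ = C_s − DO₀ = 9.69 − 6.825 = 2.865 mg/L.
t_c = (1/-0.03400) ln[(0.315/0.349)(1 − 2.865×-0.03400/(0.349×9.819))] = -29.41 × ln(0.9282) = 2.190 d.
D_c = (0.349/0.315) × 9.819 × e^(−0.349×2.190) = 1.108 × 9.819 × 0.4656 = 5.065 mg/L.
Minimum DO = 9.69 − 5.065 = 4.625 mg/L.

t_c ≈ 2.19 d; minimum DO ≈ 4.62 mg/L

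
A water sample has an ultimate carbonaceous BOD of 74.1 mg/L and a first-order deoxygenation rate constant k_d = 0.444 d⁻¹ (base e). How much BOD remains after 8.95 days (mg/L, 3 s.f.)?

L ≈ 1.39 mg/L

L_t = L₀ e^(−k_d t) = 74.1 × e^(−0.444×8.95) = 74.1 × 0.01880 = 1.393 mg/L.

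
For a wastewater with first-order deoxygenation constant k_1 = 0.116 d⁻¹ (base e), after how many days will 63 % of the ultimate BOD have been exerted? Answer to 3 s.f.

y/L₀ = 1 − e^(−k_1 t) = 0.63 ⇒ e^(−k_1 t) = 0.370
t = −ln(0.370) / 0.116 = 0.9943 / 0.116 = 8.571 d.

t ≈ 8.57 d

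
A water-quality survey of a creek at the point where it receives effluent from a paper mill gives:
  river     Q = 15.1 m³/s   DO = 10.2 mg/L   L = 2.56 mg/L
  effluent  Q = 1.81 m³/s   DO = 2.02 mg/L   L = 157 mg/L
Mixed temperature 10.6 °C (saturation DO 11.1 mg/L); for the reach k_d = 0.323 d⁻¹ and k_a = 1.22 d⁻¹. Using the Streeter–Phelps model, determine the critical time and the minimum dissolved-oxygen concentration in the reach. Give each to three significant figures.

t_c ≈ 1.15 d; minimum DO ≈ 7.61 mg/L

Mixed DO = (15.1×10.2 + 1.81×2.02)/(15.1+1.81) = 157.7/16.91 = 9.324 mg/L.
Mixed L₀ = (15.1×2.56 + 1.81×157)/(16.91) = 322.8/16.91 = 19.09 mg/L.
Initial deficit D₀ = C_s − DO₀ = 11.1 − 9.324 = 1.776 mg/L.
t_c = (1/0.8970) ln[(1.22/0.323)(1 − 1.776×0.8970/(0.323×19.09))] = 1.115 × ln(2.802) = 1.148 d.
D_c = (0.323/1.22) × 19.09 × e^(−0.323×1.148) = 0.2648 × 19.09 × 0.6901 = 3.488 mg/L.
Minimum DO = 11.1 − 3.488 = 7.612 mg/L.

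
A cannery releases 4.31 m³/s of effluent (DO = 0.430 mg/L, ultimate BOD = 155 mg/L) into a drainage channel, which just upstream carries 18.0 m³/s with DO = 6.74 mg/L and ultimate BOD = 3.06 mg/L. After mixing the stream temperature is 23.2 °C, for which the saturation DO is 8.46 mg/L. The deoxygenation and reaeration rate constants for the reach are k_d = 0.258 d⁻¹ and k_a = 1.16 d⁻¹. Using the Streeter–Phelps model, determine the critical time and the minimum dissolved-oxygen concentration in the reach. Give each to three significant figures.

Mixed DO = (18.0×6.74 + 4.31×0.430)/(18.0+4.31) = 123.2/22.31 = 5.521 mg/L.
Mixed L₀ = (18.0×3.06 + 4.31×155)/(22.31) = 723.1/22.31 = 32.41 mg/L.
Initial deficit D₀ = C_s − DO₀ = 8.46 − 5.521 = 2.939 mg/L.
t_c = (1/0.9020) ln[(1.16/0.258)(1 − 2.939×0.9020/(0.258×32.41))] = 1.109 × ln(3.071) = 1.244 d.
D_c = (0.258/1.16) × 32.41 × e^(−0.258×1.244) = 0.2224 × 32.41 × 0.7255 = 5.230 mg/L.
Minimum DO = 8.46 − 5.230 = 3.230 mg/L.

t_c ≈ 1.24 d; minimum DO ≈ 3.23 mg/L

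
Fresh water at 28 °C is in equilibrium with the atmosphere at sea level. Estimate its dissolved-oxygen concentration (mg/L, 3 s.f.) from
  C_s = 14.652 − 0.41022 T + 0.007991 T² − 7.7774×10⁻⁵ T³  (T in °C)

C_s = 14.652 − 0.41022×28 + 0.007991×28² − 7.7774×10⁻⁵×28³ = 7.723 mg/L.

C_s ≈ 7.72 mg/L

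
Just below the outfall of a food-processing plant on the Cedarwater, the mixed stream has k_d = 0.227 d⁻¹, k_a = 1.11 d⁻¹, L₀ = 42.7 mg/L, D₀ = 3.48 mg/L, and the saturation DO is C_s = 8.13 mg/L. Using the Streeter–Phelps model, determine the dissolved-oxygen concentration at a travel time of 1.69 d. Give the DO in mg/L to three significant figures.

DO ≈ 1.80 mg/L

k_d L₀/(k_a−k_d) = 0.227×42.7/(1.11−0.227) = 9.693/0.8830 = 10.98 mg/L.
e^(−k_d t) = e^(−0.227×1.690) = 0.6814; e^(−k_a t) = e^(−1.11×1.690) = 0.1532.
D = 10.98 × (0.6814 − 0.1532) + 3.48 × 0.1532 = 5.798 + 0.5332 = 6.331 mg/L.
DO = C_s − D = 8.13 − 6.331 = 1.799 mg/L.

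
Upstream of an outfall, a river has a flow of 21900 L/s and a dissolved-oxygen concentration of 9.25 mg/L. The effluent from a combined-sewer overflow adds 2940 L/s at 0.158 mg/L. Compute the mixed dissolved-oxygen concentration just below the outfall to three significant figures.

Flow-weighted mixing: C = (Q_r C_r + Q_w C_w)/(Q_r + Q_w)
= (21900×9.25 + 2940×0.158)/(21900 + 2940) = 203000/24840 = 8.174 mg/L.

8.17 mg/L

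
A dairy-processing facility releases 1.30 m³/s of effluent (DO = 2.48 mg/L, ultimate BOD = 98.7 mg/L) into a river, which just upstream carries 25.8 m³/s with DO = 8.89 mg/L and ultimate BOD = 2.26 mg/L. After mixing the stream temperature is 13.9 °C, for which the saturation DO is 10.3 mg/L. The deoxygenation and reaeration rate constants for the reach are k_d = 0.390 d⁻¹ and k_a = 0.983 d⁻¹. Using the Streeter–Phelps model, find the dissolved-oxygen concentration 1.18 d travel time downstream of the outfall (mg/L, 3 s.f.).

DO ≈ 8.32 mg/L

Mixed DO = (25.8×8.89 + 1.30×2.48)/(25.8+1.30) = 232.6/27.10 = 8.583 mg/L.
Mixed L₀ = (25.8×2.26 + 1.30×98.7)/(27.10) = 186.6/27.10 = 6.886 mg/L.
Initial deficit D₀ = C_s − DO₀ = 10.3 − 8.583 = 1.717 mg/L.
D(1.18) = [0.390×6.886/(0.983−0.390)](e^(−0.390×1.18) − e^(−0.983×1.18)) + 1.717 e^(−0.983×1.18)
= 4.529 × (0.6312 − 0.3135) + 1.717 × 0.3135 = 1.977 mg/L.
DO = 10.3 − 1.977 = 8.323 mg/L.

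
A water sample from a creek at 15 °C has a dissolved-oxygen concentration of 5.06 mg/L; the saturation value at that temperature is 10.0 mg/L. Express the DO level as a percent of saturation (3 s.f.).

50.6 % saturation

% saturation = C/C_s × 100 = 5.06/10.0 × 100 = 50.6 %.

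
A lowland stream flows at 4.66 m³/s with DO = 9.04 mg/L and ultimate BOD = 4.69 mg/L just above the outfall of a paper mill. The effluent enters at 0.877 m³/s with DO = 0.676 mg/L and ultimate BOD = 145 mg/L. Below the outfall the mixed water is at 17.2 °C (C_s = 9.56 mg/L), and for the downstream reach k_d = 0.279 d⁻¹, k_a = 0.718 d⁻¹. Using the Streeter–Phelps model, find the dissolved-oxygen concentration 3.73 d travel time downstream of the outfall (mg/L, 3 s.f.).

DO ≈ 4.57 mg/L

Mixed DO = (4.66×9.04 + 0.877×0.676)/(4.66+0.877) = 42.72/5.537 = 7.715 mg/L.
Mixed L₀ = (4.66×4.69 + 0.877×145)/(5.537) = 149.0/5.537 = 26.91 mg/L.
Initial deficit D₀ = C_s − DO₀ = 9.56 − 7.715 = 1.845 mg/L.
D(3.73) = [0.279×26.91/(0.718−0.279)](e^(−0.279×3.73) − e^(−0.718×3.73)) + 1.845 e^(−0.718×3.73)
= 17.10 × (0.3532 − 0.06869) + 1.845 × 0.06869 = 4.993 mg/L.
DO = 9.56 − 4.993 = 4.567 mg/L.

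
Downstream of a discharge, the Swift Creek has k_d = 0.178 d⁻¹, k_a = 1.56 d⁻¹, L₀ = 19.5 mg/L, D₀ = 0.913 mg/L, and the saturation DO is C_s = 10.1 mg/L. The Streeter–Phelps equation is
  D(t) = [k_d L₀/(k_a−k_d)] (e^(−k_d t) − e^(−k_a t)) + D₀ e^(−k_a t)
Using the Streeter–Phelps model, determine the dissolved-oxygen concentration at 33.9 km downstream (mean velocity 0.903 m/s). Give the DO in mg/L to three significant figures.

DO ≈ 8.59 mg/L

Travel time t = x/v = 33.9 km / (0.903 m/s) = 33900 m / 0.903 m/s = 37540 s = 0.4345 d.
k_d L₀/(k_a−k_d) = 0.178×19.5/(1.56−0.178) = 3.471/1.382 = 2.512 mg/L.
e^(−k_d t) = e^(−0.178×0.4345) = 0.9256; e^(−k_a t) = e^(−1.56×0.4345) = 0.5077.
D = 2.512 × (0.9256 − 0.5077) + 0.913 × 0.5077 = 1.049 + 0.4635 = 1.513 mg/L.
DO = C_s − D = 10.1 − 1.513 = 8.587 mg/L.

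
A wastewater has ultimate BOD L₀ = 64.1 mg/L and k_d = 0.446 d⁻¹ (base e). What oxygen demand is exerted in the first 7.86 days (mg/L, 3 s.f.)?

y ≈ 62.2 mg/L

y_t = L₀(1 − e^(−k_d t)) = 64.1 × (1 − e^(−0.446×7.86))
= 64.1 × (1 − 0.03003) = 64.1 × 0.9700 = 62.18 mg/L.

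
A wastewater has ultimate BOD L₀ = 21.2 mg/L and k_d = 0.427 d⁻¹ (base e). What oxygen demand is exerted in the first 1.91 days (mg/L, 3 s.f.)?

y ≈ 11.8 mg/L

y_t = L₀(1 − e^(−k_d t)) = 21.2 × (1 − e^(−0.427×1.91))
= 21.2 × (1 − 0.4424) = 21.2 × 0.5576 = 11.82 mg/L.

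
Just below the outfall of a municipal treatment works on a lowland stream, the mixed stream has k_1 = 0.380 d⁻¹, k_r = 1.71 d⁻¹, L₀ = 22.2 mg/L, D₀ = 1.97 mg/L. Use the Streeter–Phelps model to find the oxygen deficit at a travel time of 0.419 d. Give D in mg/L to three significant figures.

k_1 L₀/(k_r−k_1) = 0.380×22.2/(1.71−0.380) = 8.436/1.330 = 6.343 mg/L.
e^(−k_1 t) = e^(−0.380×0.4190) = 0.8528; e^(−k_r t) = e^(−1.71×0.4190) = 0.4885.
D = 6.343 × (0.8528 − 0.4885) + 1.97 × 0.4885 = 2.311 + 0.9623 = 3.273 mg/L.

D ≈ 3.27 mg/L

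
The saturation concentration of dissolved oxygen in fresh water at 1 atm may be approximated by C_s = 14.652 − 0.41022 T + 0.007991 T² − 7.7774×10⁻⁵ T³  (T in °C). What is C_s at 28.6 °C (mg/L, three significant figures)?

C_s = 14.652 − 0.41022×28.6 + 0.007991×28.6² − 7.7774×10⁻⁵×28.6³ = 7.637 mg/L.

C_s ≈ 7.64 mg/L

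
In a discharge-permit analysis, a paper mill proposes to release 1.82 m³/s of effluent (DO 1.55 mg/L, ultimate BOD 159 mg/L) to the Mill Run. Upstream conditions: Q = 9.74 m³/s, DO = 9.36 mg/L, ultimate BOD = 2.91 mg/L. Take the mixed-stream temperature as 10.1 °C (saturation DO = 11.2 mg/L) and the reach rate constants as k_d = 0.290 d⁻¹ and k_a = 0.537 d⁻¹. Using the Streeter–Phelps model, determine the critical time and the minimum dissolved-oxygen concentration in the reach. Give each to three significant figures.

Mixed DO = (9.74×9.36 + 1.82×1.55)/(9.74+1.82) = 93.99/11.56 = 8.130 mg/L.
Mixed L₀ = (9.74×2.91 + 1.82×159)/(11.56) = 317.7/11.56 = 27.48 mg/L.
Initial deficit D₀ = C_s − DO₀ = 11.2 − 8.130 = 3.070 mg/L.
t_c = (1/0.2470) ln[(0.537/0.290)(1 − 3.070×0.2470/(0.290×27.48))] = 4.049 × ln(1.676) = 2.090 d.
D_c = (0.290/0.537) × 27.48 × e^(−0.290×2.090) = 0.5400 × 27.48 × 0.5455 = 8.097 mg/L.
Minimum DO = 11.2 − 8.097 = 3.103 mg/L.

t_c ≈ 2.09 d; minimum DO ≈ 3.10 mg/L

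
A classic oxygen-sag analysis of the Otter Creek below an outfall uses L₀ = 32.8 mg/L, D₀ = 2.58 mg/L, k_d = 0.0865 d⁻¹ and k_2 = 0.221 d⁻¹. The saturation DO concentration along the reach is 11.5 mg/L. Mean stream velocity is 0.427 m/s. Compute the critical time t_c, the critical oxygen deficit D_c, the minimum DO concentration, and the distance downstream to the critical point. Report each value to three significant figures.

t_c ≈ 6.00 d; D_c ≈ 7.64 mg/L; min DO ≈ 3.86 mg/L; x_c ≈ 222 km

t_c = [1/(k_2−k_d)] ln[(k_2/k_d)(1 − D₀(k_2−k_d)/(k_d L₀))]
= [1/(0.221−0.0865)] ln[(0.221/0.0865)(1 − 2.58×0.1345/(0.0865×32.8))]
= (1/0.1345) ln[2.555 × 0.8777] = 7.435 × ln(2.242) = 7.435 × 0.8076 = 6.004 d.
L(t_c) = L₀ e^(−k_d t_c) = 32.8 × 0.5949 = 19.51 mg/L, and at the critical point k_2 D_c = k_d L, so D_c = (0.0865/0.221) × 19.51 = 7.637 mg/L.
Minimum DO = C_s − D_c = 11.5 − 7.637 = 3.863 mg/L.
x_c = v t_c = 0.427 m/s × 6.004 d × 86400 s/d = 221500 m ≈ 222 km.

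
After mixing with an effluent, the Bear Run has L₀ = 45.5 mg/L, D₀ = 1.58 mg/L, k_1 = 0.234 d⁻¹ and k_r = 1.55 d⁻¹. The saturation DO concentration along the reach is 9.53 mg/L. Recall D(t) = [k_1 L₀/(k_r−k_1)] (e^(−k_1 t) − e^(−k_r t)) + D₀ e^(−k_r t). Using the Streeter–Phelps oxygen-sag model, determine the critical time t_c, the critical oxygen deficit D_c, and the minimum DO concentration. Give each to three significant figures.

At the critical point dD/dt = 0, so k_1 L₀ e^(−k_1 t) = k_r D. Substituting D(t) from the Streeter–Phelps equation and solving for t gives
t_c = ln[(k_r/k_1)(1 − D₀(k_r−k_1)/(k_1 L₀))] / (k_r−k_1).
Here k_r−k_1 = 1.316 d⁻¹ and 1 − D₀(k_r−k_1)/(k_1 L₀) = 1 − 1.58×1.316/(0.234×45.5) = 0.8047, so
t_c = ln(6.624 × 0.8047) / 1.316 = 1.673 / 1.316 = 1.272 d.
L(t_c) = L₀ e^(−k_1 t_c) = 45.5 × 0.7426 = 33.79 mg/L, and at the critical point k_r D_c = k_1 L, so D_c = (0.234/1.55) × 33.79 = 5.101 mg/L.
Minimum DO = C_s − D_c = 9.53 − 5.101 = 4.429 mg/L.

t_c ≈ 1.27 d; D_c ≈ 5.10 mg/L; min DO ≈ 4.43 mg/L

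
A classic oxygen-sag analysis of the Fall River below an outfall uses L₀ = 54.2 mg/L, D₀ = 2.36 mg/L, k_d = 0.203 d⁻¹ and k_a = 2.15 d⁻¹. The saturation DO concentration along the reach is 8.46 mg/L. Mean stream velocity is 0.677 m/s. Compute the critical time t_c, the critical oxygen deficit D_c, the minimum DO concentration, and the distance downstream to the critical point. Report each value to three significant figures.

At the critical point dD/dt = 0, so k_d L₀ e^(−k_d t) = k_a D. Substituting D(t) from the Streeter–Phelps equation and solving for t gives
t_c = ln[(k_a/k_d)(1 − D₀(k_a−k_d)/(k_d L₀))] / (k_a−k_d).
Here k_a−k_d = 1.947 d⁻¹ and 1 − D₀(k_a−k_d)/(k_d L₀) = 1 − 2.36×1.947/(0.203×54.2) = 0.5824, so
t_c = ln(10.59 × 0.5824) / 1.947 = 1.819 / 1.947 = 0.9345 d.
L(t_c) = L₀ e^(−k_d t_c) = 54.2 × 0.8272 = 44.83 mg/L, and at the critical point k_a D_c = k_d L, so D_c = (0.203/2.15) × 44.83 = 4.233 mg/L.
Minimum DO = C_s − D_c = 8.46 − 4.233 = 4.227 mg/L.
x_c = v t_c = 0.677 m/s × 0.9345 d × 86400 s/d = 54660 m ≈ 54.7 km.

t_c ≈ 0.934 d; D_c ≈ 4.23 mg/L; min DO ≈ 4.23 mg/L; x_c ≈ 54.7 km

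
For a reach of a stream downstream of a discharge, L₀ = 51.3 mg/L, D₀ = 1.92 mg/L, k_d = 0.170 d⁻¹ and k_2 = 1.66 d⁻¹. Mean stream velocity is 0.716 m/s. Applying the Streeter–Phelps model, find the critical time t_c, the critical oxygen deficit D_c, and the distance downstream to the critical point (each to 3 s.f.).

t_c ≈ 1.26 d; D_c ≈ 4.24 mg/L; x_c ≈ 78.1 km

With k_2/k_d = 9.765 and 1 − D₀(k_2−k_d)/(k_d L₀) = 0.6720,
t_c = ln(9.765 × 0.6720) / (1.66 − 0.170) = ln(6.562) / 1.490 = 1.881/1.490 = 1.263 d.
L(t_c) = L₀ e^(−k_d t_c) = 51.3 × 0.8068 = 41.39 mg/L, and at the critical point k_2 D_c = k_d L, so D_c = (0.170/1.66) × 41.39 = 4.239 mg/L.
x_c = v t_c = 0.716 m/s × 1.263 d × 86400 s/d = 78110 m ≈ 78.1 km.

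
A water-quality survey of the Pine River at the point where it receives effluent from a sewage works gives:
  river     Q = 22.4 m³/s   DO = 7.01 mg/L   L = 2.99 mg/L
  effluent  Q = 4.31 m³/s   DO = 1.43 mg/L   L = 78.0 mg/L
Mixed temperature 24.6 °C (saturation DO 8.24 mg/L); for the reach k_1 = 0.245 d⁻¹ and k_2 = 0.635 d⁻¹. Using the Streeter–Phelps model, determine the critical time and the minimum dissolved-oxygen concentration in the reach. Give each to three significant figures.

Mixed DO = (22.4×7.01 + 4.31×1.43)/(22.4+4.31) = 163.2/26.71 = 6.110 mg/L.
Mixed L₀ = (22.4×2.99 + 4.31×78.0)/(26.71) = 403.2/26.71 = 15.09 mg/L.
Initial deficit D₀ = C_s − DO₀ = 8.24 − 6.110 = 2.130 mg/L.
t_c = (1/0.3900) ln[(0.635/0.245)(1 − 2.130×0.3900/(0.245×15.09))] = 2.564 × ln(2.010) = 1.789 d.
D_c = (0.245/0.635) × 15.09 × e^(−0.245×1.789) = 0.3858 × 15.09 × 0.6451 = 3.757 mg/L.
Minimum DO = 8.24 − 3.757 = 4.483 mg/L.

t_c ≈ 1.79 d; minimum DO ≈ 4.48 mg/L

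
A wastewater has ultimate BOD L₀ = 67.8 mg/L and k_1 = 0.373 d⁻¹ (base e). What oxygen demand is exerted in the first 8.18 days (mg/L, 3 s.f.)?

y ≈ 64.6 mg/L

y_t = L₀(1 − e^(−k_1 t)) = 67.8 × (1 − e^(−0.373×8.18))
= 67.8 × (1 − 0.04730) = 67.8 × 0.9527 = 64.59 mg/L.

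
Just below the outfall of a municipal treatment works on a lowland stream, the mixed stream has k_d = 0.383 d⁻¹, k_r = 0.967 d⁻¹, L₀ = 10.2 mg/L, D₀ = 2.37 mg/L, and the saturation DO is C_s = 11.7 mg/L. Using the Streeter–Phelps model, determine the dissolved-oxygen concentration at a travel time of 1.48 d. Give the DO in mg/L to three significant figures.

DO ≈ 8.94 mg/L

k_d L₀/(k_r−k_d) = 0.383×10.2/(0.967−0.383) = 3.907/0.5840 = 6.689 mg/L.
e^(−k_d t) = e^(−0.383×1.480) = 0.5673; e^(−k_r t) = e^(−0.967×1.480) = 0.2390.
D = 6.689 × (0.5673 − 0.2390) + 2.37 × 0.2390 = 2.196 + 0.5665 = 2.763 mg/L.
DO = C_s − D = 11.7 − 2.763 = 8.937 mg/L.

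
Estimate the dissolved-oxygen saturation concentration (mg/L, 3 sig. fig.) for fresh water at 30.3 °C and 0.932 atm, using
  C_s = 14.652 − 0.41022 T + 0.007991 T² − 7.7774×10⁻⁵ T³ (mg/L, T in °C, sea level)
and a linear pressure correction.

C_s ≈ 6.89 mg/L

At sea level: C_s = 14.652 − 0.41022×30.3 + 0.007991×30.3² − 7.7774×10⁻⁵×30.3³ = 7.395 mg/L.
Pressure correction: C_s' = 7.395 × 0.932 = 6.892 mg/L.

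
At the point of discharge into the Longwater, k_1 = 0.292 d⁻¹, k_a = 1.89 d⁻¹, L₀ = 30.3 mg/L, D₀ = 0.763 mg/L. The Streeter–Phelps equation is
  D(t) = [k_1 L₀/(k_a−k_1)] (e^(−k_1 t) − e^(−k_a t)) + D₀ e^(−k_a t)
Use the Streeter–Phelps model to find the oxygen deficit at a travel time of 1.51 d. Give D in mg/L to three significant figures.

k_1 L₀/(k_a−k_1) = 0.292×30.3/(1.89−0.292) = 8.848/1.598 = 5.537 mg/L.
e^(−k_1 t) = e^(−0.292×1.510) = 0.6434; e^(−k_a t) = e^(−1.89×1.510) = 0.05762.
D = 5.537 × (0.6434 − 0.05762) + 0.763 × 0.05762 = 3.244 + 0.04396 = 3.287 mg/L.

D ≈ 3.29 mg/L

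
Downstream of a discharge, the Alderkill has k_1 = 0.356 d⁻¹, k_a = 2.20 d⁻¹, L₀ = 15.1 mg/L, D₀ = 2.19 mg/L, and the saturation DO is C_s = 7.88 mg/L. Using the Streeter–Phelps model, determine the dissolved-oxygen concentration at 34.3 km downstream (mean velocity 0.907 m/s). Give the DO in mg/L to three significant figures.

DO ≈ 5.66 mg/L

Travel time t = x/v = 34.3 km / (0.907 m/s) = 34300 m / 0.907 m/s = 37820 s = 0.4377 d.
k_1 L₀/(k_a−k_1) = 0.356×15.1/(2.20−0.356) = 5.376/1.844 = 2.915 mg/L.
e^(−k_1 t) = e^(−0.356×0.4377) = 0.8557; e^(−k_a t) = e^(−2.20×0.4377) = 0.3818.
D = 2.915 × (0.8557 − 0.3818) + 2.19 × 0.3818 = 1.382 + 0.8361 = 2.218 mg/L.
DO = C_s − D = 7.88 − 2.218 = 5.662 mg/L.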